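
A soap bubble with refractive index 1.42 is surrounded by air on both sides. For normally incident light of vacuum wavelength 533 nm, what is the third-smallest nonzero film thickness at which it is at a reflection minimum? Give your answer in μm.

Ray reflecting at the top interface goes from n = 1.0 toward n = 1.42: a half-wave phase shift.
Bottom surface (1.42 → 1.0): reflection off a lower-index medium gives no phase shift.
Net: one phase inversion between the two reflected rays.
With one net inversion, destructive interference in reflection requires 2 n t = m λ.
The third-smallest nonzero thickness corresponds to m = 3: t = m λ / (2 n) = 3.00 × 533 / (2 × 1.42) = 563 nm.

0.563 μm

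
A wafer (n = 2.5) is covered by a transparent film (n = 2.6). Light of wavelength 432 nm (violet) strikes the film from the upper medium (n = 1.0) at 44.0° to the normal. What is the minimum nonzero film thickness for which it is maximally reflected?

Ray reflecting at the top interface goes from n = 1.0 toward n = 2.6: a half-wave phase shift.
Bottom surface (2.6 → 2.5): reflection off a lower-index medium gives no phase shift.
Net: one phase inversion between the two reflected rays.
With one net inversion, constructive interference in reflection requires 2 n t cos θ_r = (m + ½) λ.
Snell's law: 1.0 sin 44.0° = 2.6 sin θ_r → sin θ_r = 0.267, cos θ_r = 0.964.
Minimum at m = 0: t = λ / (4 n cos θ_r) = 432 / (4 × 2.6 × 0.964) = 43.1 nm.

43.1 nm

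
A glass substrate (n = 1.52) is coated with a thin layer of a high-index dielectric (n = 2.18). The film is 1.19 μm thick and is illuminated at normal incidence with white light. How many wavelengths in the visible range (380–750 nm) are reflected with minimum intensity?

7

Top surface (1.0 → 2.18): reflection off a higher-index medium gives a half-wave phase shift.
Ray reflecting at the bottom interface goes from n = 2.18 toward n = 1.52: no phase shift.
Exactly one π shift → a net half-wave offset.
With one net inversion, destructive interference in reflection requires 2 n t = m λ.
λ = 2 n t / m = 5188 / m nm.
m=6: 865 nm (IR); m=7: 741 nm (visible); m=8: 649 nm (visible); m=9: 576 nm (visible); m=10: 519 nm (visible); m=11: 472 nm (visible); m=12: 432 nm (visible); m=13: 399 nm (visible); m=14: 371 nm (UV).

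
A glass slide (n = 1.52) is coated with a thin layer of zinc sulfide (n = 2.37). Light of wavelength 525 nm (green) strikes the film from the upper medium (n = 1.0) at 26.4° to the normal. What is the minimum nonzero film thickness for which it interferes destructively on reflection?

113 nm

At the upper boundary (n = 1.0 to n = 2.37) the reflected ray undergoes a half-wave phase shift.
Bottom surface (2.37 → 1.52): reflection off a lower-index medium gives no phase shift.
The two reflections differ by half a wavelength.
So the condition for destructive reflection is 2 n t cos θ_r = m λ.
Snell's law: 1.0 sin 26.4° = 2.37 sin θ_r → sin θ_r = 0.188, cos θ_r = 0.982.
Minimum nonzero at m = 1: t = λ / (2 n cos θ_r) = 525 / (2 × 2.37 × 0.982) = 113 nm.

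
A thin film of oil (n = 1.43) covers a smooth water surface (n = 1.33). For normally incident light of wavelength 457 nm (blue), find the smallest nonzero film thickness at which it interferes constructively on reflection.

Top surface (1.0 → 1.43): reflection off a higher-index medium gives a half-wave phase shift.
At the lower boundary (n = 1.43 to n = 1.33) the reflected ray undergoes no phase shift.
The two reflections differ by half a wavelength.
So the condition for constructive reflection is 2 n t = (m + ½) λ.
Minimum at m = 0: t = λ / (4 n) = 457 / (4 × 1.43) = 79.9 nm.

79.9 nm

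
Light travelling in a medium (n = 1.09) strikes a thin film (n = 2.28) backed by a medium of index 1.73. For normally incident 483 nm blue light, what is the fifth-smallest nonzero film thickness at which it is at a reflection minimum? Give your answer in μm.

Ray reflecting at the top interface goes from n = 1.09 toward n = 2.28: a half-wave phase shift.
At the lower boundary (n = 2.28 to n = 1.73) the reflected ray undergoes no phase shift.
Exactly one π shift → a net half-wave offset.
So the condition for destructive reflection is 2 n t = m λ.
The fifth-smallest nonzero thickness corresponds to m = 5: t = m λ / (2 n) = 5.00 × 483 / (2 × 2.28) = 530 nm.

0.530 μm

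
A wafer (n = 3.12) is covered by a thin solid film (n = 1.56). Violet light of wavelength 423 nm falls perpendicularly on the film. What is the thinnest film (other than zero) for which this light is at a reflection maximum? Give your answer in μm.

Top surface (1.0 → 1.56): reflection off a higher-index medium gives a half-wave phase shift.
Ray reflecting at the bottom interface goes from n = 1.56 toward n = 3.12: a half-wave phase shift.
Net: no relative phase inversion (both shifts match).
So the condition for constructive reflection is 2 n t = m λ.
Minimum nonzero at m = 1: t = λ / (2 n) = 423 / (2 × 1.56) = 136 nm.

0.136 μm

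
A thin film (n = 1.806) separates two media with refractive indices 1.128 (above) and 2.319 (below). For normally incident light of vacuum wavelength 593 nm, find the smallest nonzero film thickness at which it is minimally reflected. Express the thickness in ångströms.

Ray reflecting at the top interface goes from n = 1.128 toward n = 1.806: a half-wave phase shift.
Bottom surface (1.806 → 2.319): reflection off a higher-index medium gives a half-wave phase shift.
Zero or two π shifts → no net half-wave offset.
For dark reflection here: 2 n t = (m + ½) λ.
Minimum at m = 0: t = λ / (4 n) = 593 / (4 × 1.806) = 82.1 nm.

821 Å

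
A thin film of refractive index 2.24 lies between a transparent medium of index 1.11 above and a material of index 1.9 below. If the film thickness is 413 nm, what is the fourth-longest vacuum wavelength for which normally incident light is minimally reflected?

Ray reflecting at the top interface goes from n = 1.11 toward n = 2.24: a half-wave phase shift.
At the lower boundary (n = 2.24 to n = 1.9) the reflected ray undergoes no phase shift.
Net: one phase inversion between the two reflected rays.
For dark reflection here: 2 n t = m λ.
λ = 2 n t / m. The fourth-longest wavelength is m = 4: λ = 2 × 2.24 × 413 / 4.00 = 463 nm.

463 nm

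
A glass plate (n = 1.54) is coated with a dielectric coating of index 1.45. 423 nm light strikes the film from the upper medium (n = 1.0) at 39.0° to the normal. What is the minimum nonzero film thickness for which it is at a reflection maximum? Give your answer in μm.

Top surface (1.0 → 1.45): reflection off a higher-index medium gives a half-wave phase shift.
Bottom surface (1.45 → 1.54): reflection off a higher-index medium gives a half-wave phase shift.
Zero or two π shifts → no net half-wave offset.
With no net inversion, constructive interference in reflection requires 2 n t cos θ_r = m λ.
Snell's law: 1.0 sin 39.0° = 1.45 sin θ_r → sin θ_r = 0.434, cos θ_r = 0.901.
Minimum nonzero at m = 1: t = λ / (2 n cos θ_r) = 423 / (2 × 1.45 × 0.901) = 162 nm.

0.162 μm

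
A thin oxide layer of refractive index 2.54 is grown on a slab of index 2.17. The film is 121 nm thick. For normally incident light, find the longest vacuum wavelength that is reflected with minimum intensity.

Top surface (1.0 → 2.54): reflection off a higher-index medium gives a half-wave phase shift.
Bottom surface (2.54 → 2.17): reflection off a lower-index medium gives no phase shift.
The two reflections differ by half a wavelength.
So the condition for destructive reflection is 2 n t = m λ.
λ = 2 n t / m. The longest wavelength is m = 1: λ = 2 × 2.54 × 121 / 1.00 = 615 nm.

615 nm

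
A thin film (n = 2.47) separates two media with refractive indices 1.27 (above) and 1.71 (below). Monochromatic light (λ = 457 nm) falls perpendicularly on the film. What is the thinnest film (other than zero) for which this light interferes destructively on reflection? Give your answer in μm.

0.0925 μm

Top surface (1.27 → 2.47): reflection off a higher-index medium gives a half-wave phase shift.
Ray reflecting at the bottom interface goes from n = 2.47 toward n = 1.71: no phase shift.
The two reflections differ by half a wavelength.
With one net inversion, destructive interference in reflection requires 2 n t = m λ.
Minimum nonzero at m = 1: t = λ / (2 n) = 457 / (2 × 2.47) = 92.5 nm.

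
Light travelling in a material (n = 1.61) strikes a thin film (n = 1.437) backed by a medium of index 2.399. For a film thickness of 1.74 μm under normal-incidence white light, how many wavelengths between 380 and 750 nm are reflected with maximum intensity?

6

Ray reflecting at the top interface goes from n = 1.61 toward n = 1.437: no phase shift.
At the lower boundary (n = 1.437 to n = 2.399) the reflected ray undergoes a half-wave phase shift.
Exactly one π shift → a net half-wave offset.
So the condition for constructive reflection is 2 n t = (m + ½) λ.
λ = 2 n t / (m + ½) = 5001 / (m + ½) nm.
m=6: 769 nm (IR); m=7: 667 nm (visible); m=8: 588 nm (visible); m=9: 526 nm (visible); m=10: 476 nm (visible); m=11: 435 nm (visible); m=12: 400 nm (visible); m=13: 370 nm (UV).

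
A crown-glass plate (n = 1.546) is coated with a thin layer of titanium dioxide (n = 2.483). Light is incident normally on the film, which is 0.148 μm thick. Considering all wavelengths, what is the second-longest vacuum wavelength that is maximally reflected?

Ray reflecting at the top interface goes from n = 1.0 toward n = 2.483: a half-wave phase shift.
Bottom surface (2.483 → 1.546): reflection off a lower-index medium gives no phase shift.
Net: one phase inversion between the two reflected rays.
For bright reflection here: 2 n t = (m + ½) λ.
λ = 2 n t / (m + ½). The second-longest wavelength is m = 1: λ = 2 × 2.483 × 148 / 1.50 = 490 nm.

490 nm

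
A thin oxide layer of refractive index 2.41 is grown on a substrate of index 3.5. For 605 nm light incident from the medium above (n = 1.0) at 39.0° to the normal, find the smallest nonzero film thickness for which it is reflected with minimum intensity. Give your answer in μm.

Ray reflecting at the top interface goes from n = 1.0 toward n = 2.41: a half-wave phase shift.
At the lower boundary (n = 2.41 to n = 3.5) the reflected ray undergoes a half-wave phase shift.
Net: no relative phase inversion (both shifts match).
So the condition for destructive reflection is 2 n t cos θ_r = (m + ½) λ.
Snell's law: 1.0 sin 39.0° = 2.41 sin θ_r → sin θ_r = 0.261, cos θ_r = 0.965.
Minimum at m = 0: t = λ / (4 n cos θ_r) = 605 / (4 × 2.41 × 0.965) = 65.0 nm.

0.0650 μm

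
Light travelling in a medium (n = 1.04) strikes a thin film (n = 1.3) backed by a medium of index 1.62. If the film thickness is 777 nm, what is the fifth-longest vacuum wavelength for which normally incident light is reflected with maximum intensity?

404 nm

Ray reflecting at the top interface goes from n = 1.04 toward n = 1.3: a half-wave phase shift.
At the lower boundary (n = 1.3 to n = 1.62) the reflected ray undergoes a half-wave phase shift.
The two reflections carry the same phase change, so no net offset.
For maximum reflection here: 2 n t = m λ.
λ = 2 n t / m. The fifth-longest wavelength is m = 5: λ = 2 × 1.3 × 777 / 5.00 = 404 nm.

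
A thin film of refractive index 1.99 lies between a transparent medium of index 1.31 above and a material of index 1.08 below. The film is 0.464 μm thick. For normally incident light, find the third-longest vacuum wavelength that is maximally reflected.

Ray reflecting at the top interface goes from n = 1.31 toward n = 1.99: a half-wave phase shift.
Ray reflecting at the bottom interface goes from n = 1.99 toward n = 1.08: no phase shift.
Net: one phase inversion between the two reflected rays.
With one net inversion, constructive interference in reflection requires 2 n t = (m + ½) λ.
λ = 2 n t / (m + ½). The third-longest wavelength is m = 2: λ = 2 × 1.99 × 464 / 2.50 = 739 nm.

739 nm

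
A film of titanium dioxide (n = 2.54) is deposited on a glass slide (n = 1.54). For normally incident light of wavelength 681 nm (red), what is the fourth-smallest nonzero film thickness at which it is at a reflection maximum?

Top surface (1.0 → 2.54): reflection off a higher-index medium gives a half-wave phase shift.
At the lower boundary (n = 2.54 to n = 1.54) the reflected ray undergoes no phase shift.
Net: one phase inversion between the two reflected rays.
With one net inversion, constructive interference in reflection requires 2 n t = (m + ½) λ.
The fourth-smallest nonzero thickness corresponds to m = 3: t = (m + ½) λ / (2 n) = 3.50 × 681 / (2 × 2.54) = 469 nm.

469 nm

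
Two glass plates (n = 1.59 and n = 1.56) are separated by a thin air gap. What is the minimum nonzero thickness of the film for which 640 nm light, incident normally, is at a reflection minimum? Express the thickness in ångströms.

At the upper boundary (n = 1.59 to n = 1.0) the reflected ray undergoes no phase shift.
At the lower boundary (n = 1.0 to n = 1.56) the reflected ray undergoes a half-wave phase shift.
The two reflections differ by half a wavelength.
For weak reflection here: 2 n t = m λ.
Minimum nonzero at m = 1: t = λ / (2 n) = 640 / (2 × 1.0) = 320 nm.

3200 Å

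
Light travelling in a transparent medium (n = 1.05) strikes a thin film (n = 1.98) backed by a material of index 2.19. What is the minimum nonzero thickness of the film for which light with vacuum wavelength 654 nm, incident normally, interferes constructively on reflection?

165 nm

Top surface (1.05 → 1.98): reflection off a higher-index medium gives a half-wave phase shift.
At the lower boundary (n = 1.98 to n = 2.19) the reflected ray undergoes a half-wave phase shift.
The two reflections carry the same phase change, so no net offset.
With no net inversion, constructive interference in reflection requires 2 n t = m λ.
Minimum nonzero at m = 1: t = λ / (2 n) = 654 / (2 × 1.98) = 165 nm.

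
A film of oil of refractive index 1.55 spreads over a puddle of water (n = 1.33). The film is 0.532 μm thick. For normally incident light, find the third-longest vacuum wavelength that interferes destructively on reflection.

550 nm

At the upper boundary (n = 1.0 to n = 1.55) the reflected ray undergoes a half-wave phase shift.
Bottom surface (1.55 → 1.33): reflection off a lower-index medium gives no phase shift.
Net: one phase inversion between the two reflected rays.
For minimum reflection here: 2 n t = m λ.
λ = 2 n t / m. The third-longest wavelength is m = 3: λ = 2 × 1.55 × 532 / 3.00 = 550 nm.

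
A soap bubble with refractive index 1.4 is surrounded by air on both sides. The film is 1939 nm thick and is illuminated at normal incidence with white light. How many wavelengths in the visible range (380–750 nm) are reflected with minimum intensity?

At the upper boundary (n = 1.0 to n = 1.4) the reflected ray undergoes a half-wave phase shift.
Ray reflecting at the bottom interface goes from n = 1.4 toward n = 1.0: no phase shift.
Exactly one π shift → a net half-wave offset.
For dark reflection here: 2 n t = m λ.
λ = 2 n t / m = 5429 / m nm.
m=7: 776 nm (IR); m=8: 679 nm (visible); m=9: 603 nm (visible); m=10: 543 nm (visible); m=11: 494 nm (visible); m=12: 452 nm (visible); m=13: 418 nm (visible); m=14: 388 nm (visible); m=15: 362 nm (UV).

7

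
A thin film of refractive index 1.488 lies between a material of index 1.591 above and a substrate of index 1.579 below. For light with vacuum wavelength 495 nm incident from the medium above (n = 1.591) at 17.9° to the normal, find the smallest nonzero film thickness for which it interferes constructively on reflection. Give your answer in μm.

Top surface (1.591 → 1.488): reflection off a lower-index medium gives no phase shift.
Ray reflecting at the bottom interface goes from n = 1.488 toward n = 1.579: a half-wave phase shift.
Exactly one π shift → a net half-wave offset.
So the condition for constructive reflection is 2 n t cos θ_r = (m + ½) λ.
Snell's law: 1.591 sin 17.9° = 1.488 sin θ_r → sin θ_r = 0.329, cos θ_r = 0.944.
Minimum at m = 0: t = λ / (4 n cos θ_r) = 495 / (4 × 1.488 × 0.944) = 88.1 nm.

0.0881 μm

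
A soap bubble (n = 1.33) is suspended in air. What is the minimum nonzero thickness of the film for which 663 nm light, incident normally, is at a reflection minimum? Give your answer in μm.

Top surface (1.0 → 1.33): reflection off a higher-index medium gives a half-wave phase shift.
Bottom surface (1.33 → 1.0): reflection off a lower-index medium gives no phase shift.
The two reflections differ by half a wavelength.
So the condition for destructive reflection is 2 n t = m λ.
Minimum nonzero at m = 1: t = λ / (2 n) = 663 / (2 × 1.33) = 249 nm.

0.249 μm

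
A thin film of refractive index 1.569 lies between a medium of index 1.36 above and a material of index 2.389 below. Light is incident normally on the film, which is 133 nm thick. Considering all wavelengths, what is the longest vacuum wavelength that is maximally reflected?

Top surface (1.36 → 1.569): reflection off a higher-index medium gives a half-wave phase shift.
Ray reflecting at the bottom interface goes from n = 1.569 toward n = 2.389: a half-wave phase shift.
Zero or two π shifts → no net half-wave offset.
So the condition for constructive reflection is 2 n t = m λ.
λ = 2 n t / m. The longest wavelength is m = 1: λ = 2 × 1.569 × 133 / 1.00 = 417 nm.

417 nm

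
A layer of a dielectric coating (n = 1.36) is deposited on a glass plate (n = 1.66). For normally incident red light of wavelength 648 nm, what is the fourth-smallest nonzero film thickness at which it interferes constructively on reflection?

953 nm

Ray reflecting at the top interface goes from n = 1.0 toward n = 1.36: a half-wave phase shift.
Bottom surface (1.36 → 1.66): reflection off a higher-index medium gives a half-wave phase shift.
The two reflections carry the same phase change, so no net offset.
So the condition for constructive reflection is 2 n t = m λ.
The fourth-smallest nonzero thickness corresponds to m = 4: t = m λ / (2 n) = 4.00 × 648 / (2 × 1.36) = 953 nm.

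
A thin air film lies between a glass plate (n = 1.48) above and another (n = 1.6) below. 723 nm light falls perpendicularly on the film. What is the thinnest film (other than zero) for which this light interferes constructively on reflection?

181 nm

Top surface (1.48 → 1.0): reflection off a lower-index medium gives no phase shift.
Ray reflecting at the bottom interface goes from n = 1.0 toward n = 1.6: a half-wave phase shift.
Net: one phase inversion between the two reflected rays.
With one net inversion, constructive interference in reflection requires 2 n t = (m + ½) λ.
Minimum at m = 0: t = λ / (4 n) = 723 / (4 × 1.0) = 181 nm.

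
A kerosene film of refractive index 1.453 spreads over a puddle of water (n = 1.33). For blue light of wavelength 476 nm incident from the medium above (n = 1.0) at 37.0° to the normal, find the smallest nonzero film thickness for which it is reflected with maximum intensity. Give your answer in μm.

0.0900 μm

At the upper boundary (n = 1.0 to n = 1.453) the reflected ray undergoes a half-wave phase shift.
Bottom surface (1.453 → 1.33): reflection off a lower-index medium gives no phase shift.
The two reflections differ by half a wavelength.
For strong reflection here: 2 n t cos θ_r = (m + ½) λ.
Snell's law: 1.0 sin 37.0° = 1.453 sin θ_r → sin θ_r = 0.414, cos θ_r = 0.910.
Minimum at m = 0: t = λ / (4 n cos θ_r) = 476 / (4 × 1.453 × 0.910) = 90.0 nm.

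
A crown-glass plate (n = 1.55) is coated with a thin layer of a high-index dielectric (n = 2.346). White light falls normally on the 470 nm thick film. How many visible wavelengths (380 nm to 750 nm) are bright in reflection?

3

At the upper boundary (n = 1.0 to n = 2.346) the reflected ray undergoes a half-wave phase shift.
At the lower boundary (n = 2.346 to n = 1.55) the reflected ray undergoes no phase shift.
Net: one phase inversion between the two reflected rays.
With one net inversion, constructive interference in reflection requires 2 n t = (m + ½) λ.
λ = 2 n t / (m + ½) = 2205 / (m + ½) nm.
m=2: 882 nm (IR); m=3: 630 nm (visible); m=4: 490 nm (visible); m=5: 401 nm (visible); m=6: 339 nm (UV).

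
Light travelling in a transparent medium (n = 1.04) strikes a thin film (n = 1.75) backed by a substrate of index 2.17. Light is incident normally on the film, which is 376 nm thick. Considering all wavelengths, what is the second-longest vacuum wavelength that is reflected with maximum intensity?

Ray reflecting at the top interface goes from n = 1.04 toward n = 1.75: a half-wave phase shift.
Bottom surface (1.75 → 2.17): reflection off a higher-index medium gives a half-wave phase shift.
Net: no relative phase inversion (both shifts match).
So the condition for constructive reflection is 2 n t = m λ.
λ = 2 n t / m. The second-longest wavelength is m = 2: λ = 2 × 1.75 × 376 / 2.00 = 658 nm.

658 nm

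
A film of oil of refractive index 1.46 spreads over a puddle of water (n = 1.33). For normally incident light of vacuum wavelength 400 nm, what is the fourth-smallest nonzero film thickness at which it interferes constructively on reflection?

Ray reflecting at the top interface goes from n = 1.0 toward n = 1.46: a half-wave phase shift.
At the lower boundary (n = 1.46 to n = 1.33) the reflected ray undergoes no phase shift.
The two reflections differ by half a wavelength.
For bright reflection here: 2 n t = (m + ½) λ.
The fourth-smallest nonzero thickness corresponds to m = 3: t = (m + ½) λ / (2 n) = 3.50 × 400 / (2 × 1.46) = 479 nm.

479 nm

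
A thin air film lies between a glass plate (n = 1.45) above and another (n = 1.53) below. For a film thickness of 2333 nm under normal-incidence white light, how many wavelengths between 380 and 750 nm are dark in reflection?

6

At the upper boundary (n = 1.45 to n = 1.0) the reflected ray undergoes no phase shift.
At the lower boundary (n = 1.0 to n = 1.53) the reflected ray undergoes a half-wave phase shift.
The two reflections differ by half a wavelength.
So the condition for destructive reflection is 2 n t = m λ.
λ = 2 n t / m = 4666 / m nm.
m=6: 778 nm (IR); m=7: 667 nm (visible); m=8: 583 nm (visible); m=9: 518 nm (visible); m=10: 467 nm (visible); m=11: 424 nm (visible); m=12: 389 nm (visible); m=13: 359 nm (UV).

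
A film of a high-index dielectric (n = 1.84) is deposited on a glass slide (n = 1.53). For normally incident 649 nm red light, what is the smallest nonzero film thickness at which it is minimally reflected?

176 nm

At the upper boundary (n = 1.0 to n = 1.84) the reflected ray undergoes a half-wave phase shift.
Ray reflecting at the bottom interface goes from n = 1.84 toward n = 1.53: no phase shift.
Net: one phase inversion between the two reflected rays.
So the condition for destructive reflection is 2 n t = m λ.
The smallest nonzero thickness corresponds to m = 1: t = m λ / (2 n) = 1.00 × 649 / (2 × 1.84) = 176 nm.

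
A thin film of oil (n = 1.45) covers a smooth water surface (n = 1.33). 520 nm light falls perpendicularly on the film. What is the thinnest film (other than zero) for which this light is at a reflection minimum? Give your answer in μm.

Top surface (1.0 → 1.45): reflection off a higher-index medium gives a half-wave phase shift.
Bottom surface (1.45 → 1.33): reflection off a lower-index medium gives no phase shift.
Exactly one π shift → a net half-wave offset.
With one net inversion, destructive interference in reflection requires 2 n t = m λ.
Minimum nonzero at m = 1: t = λ / (2 n) = 520 / (2 × 1.45) = 179 nm.

0.179 μm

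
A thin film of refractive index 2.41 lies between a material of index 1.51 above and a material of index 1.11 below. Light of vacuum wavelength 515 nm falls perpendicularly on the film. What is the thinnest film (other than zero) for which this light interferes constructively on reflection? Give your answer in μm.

Ray reflecting at the top interface goes from n = 1.51 toward n = 2.41: a half-wave phase shift.
At the lower boundary (n = 2.41 to n = 1.11) the reflected ray undergoes no phase shift.
Net: one phase inversion between the two reflected rays.
With one net inversion, constructive interference in reflection requires 2 n t = (m + ½) λ.
Minimum at m = 0: t = λ / (4 n) = 515 / (4 × 2.41) = 53.4 nm.

0.0534 μm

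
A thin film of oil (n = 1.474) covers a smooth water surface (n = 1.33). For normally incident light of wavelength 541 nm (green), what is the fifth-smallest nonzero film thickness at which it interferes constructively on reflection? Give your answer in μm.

Top surface (1.0 → 1.474): reflection off a higher-index medium gives a half-wave phase shift.
Ray reflecting at the bottom interface goes from n = 1.474 toward n = 1.33: no phase shift.
The two reflections differ by half a wavelength.
For bright reflection here: 2 n t = (m + ½) λ.
The fifth-smallest nonzero thickness corresponds to m = 4: t = (m + ½) λ / (2 n) = 4.50 × 541 / (2 × 1.474) = 826 nm.

0.826 μm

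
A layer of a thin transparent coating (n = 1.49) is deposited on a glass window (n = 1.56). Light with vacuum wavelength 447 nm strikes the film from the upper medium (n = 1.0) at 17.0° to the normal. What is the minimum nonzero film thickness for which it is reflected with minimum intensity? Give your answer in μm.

Ray reflecting at the top interface goes from n = 1.0 toward n = 1.49: a half-wave phase shift.
Ray reflecting at the bottom interface goes from n = 1.49 toward n = 1.56: a half-wave phase shift.
The two reflections carry the same phase change, so no net offset.
For minimum reflection here: 2 n t cos θ_r = (m + ½) λ.
Snell's law: 1.0 sin 17.0° = 1.49 sin θ_r → sin θ_r = 0.196, cos θ_r = 0.981.
Minimum at m = 0: t = λ / (4 n cos θ_r) = 447 / (4 × 1.49 × 0.981) = 76.5 nm.

0.0765 μm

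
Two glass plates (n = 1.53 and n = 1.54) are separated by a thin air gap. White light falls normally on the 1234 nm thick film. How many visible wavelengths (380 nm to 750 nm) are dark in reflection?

3

At the upper boundary (n = 1.53 to n = 1.0) the reflected ray undergoes no phase shift.
Ray reflecting at the bottom interface goes from n = 1.0 toward n = 1.54: a half-wave phase shift.
Net: one phase inversion between the two reflected rays.
With one net inversion, destructive interference in reflection requires 2 n t = m λ.
λ = 2 n t / m = 2468 / m nm.
m=3: 823 nm (IR); m=4: 617 nm (visible); m=5: 494 nm (visible); m=6: 411 nm (visible); m=7: 353 nm (UV).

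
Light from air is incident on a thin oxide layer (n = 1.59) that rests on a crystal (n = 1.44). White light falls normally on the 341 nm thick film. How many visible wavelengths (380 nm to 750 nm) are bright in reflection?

Ray reflecting at the top interface goes from n = 1.0 toward n = 1.59: a half-wave phase shift.
At the lower boundary (n = 1.59 to n = 1.44) the reflected ray undergoes no phase shift.
Net: one phase inversion between the two reflected rays.
So the condition for constructive reflection is 2 n t = (m + ½) λ.
λ = 2 n t / (m + ½) = 1084 / (m + ½) nm.
m=0: 2169 nm (IR); m=1: 723 nm (visible); m=2: 434 nm (visible); m=3: 310 nm (UV).

2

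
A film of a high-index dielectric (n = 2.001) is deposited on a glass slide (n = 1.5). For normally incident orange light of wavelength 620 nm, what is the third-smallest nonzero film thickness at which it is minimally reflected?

At the upper boundary (n = 1.0 to n = 2.001) the reflected ray undergoes a half-wave phase shift.
Ray reflecting at the bottom interface goes from n = 2.001 toward n = 1.5: no phase shift.
Exactly one π shift → a net half-wave offset.
So the condition for destructive reflection is 2 n t = m λ.
The third-smallest nonzero thickness corresponds to m = 3: t = m λ / (2 n) = 3.00 × 620 / (2 × 2.001) = 465 nm.

465 nm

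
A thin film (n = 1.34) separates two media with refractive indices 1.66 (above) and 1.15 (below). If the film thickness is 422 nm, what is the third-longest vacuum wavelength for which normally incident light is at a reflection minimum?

452 nm

At the upper boundary (n = 1.66 to n = 1.34) the reflected ray undergoes no phase shift.
Ray reflecting at the bottom interface goes from n = 1.34 toward n = 1.15: no phase shift.
Zero or two π shifts → no net half-wave offset.
So the condition for destructive reflection is 2 n t = (m + ½) λ.
λ = 2 n t / (m + ½). The third-longest wavelength is m = 2: λ = 2 × 1.34 × 422 / 2.50 = 452 nm.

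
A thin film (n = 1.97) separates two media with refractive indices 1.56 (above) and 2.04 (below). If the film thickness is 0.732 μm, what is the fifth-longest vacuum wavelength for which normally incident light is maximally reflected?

577 nm

Top surface (1.56 → 1.97): reflection off a higher-index medium gives a half-wave phase shift.
At the lower boundary (n = 1.97 to n = 2.04) the reflected ray undergoes a half-wave phase shift.
Net: no relative phase inversion (both shifts match).
For strong reflection here: 2 n t = m λ.
λ = 2 n t / m. The fifth-longest wavelength is m = 5: λ = 2 × 1.97 × 732 / 5.00 = 577 nm.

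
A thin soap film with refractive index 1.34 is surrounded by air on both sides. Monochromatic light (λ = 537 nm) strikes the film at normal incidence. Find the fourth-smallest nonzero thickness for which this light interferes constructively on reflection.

701 nm

At the upper boundary (n = 1.0 to n = 1.34) the reflected ray undergoes a half-wave phase shift.
Ray reflecting at the bottom interface goes from n = 1.34 toward n = 1.0: no phase shift.
Net: one phase inversion between the two reflected rays.
With one net inversion, constructive interference in reflection requires 2 n t = (m + ½) λ.
The fourth-smallest nonzero thickness corresponds to m = 3: t = (m + ½) λ / (2 n) = 3.50 × 537 / (2 × 1.34) = 701 nm.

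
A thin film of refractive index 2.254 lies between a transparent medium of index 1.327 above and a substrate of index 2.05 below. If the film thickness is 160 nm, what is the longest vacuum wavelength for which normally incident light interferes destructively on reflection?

721 nm

At the upper boundary (n = 1.327 to n = 2.254) the reflected ray undergoes a half-wave phase shift.
Ray reflecting at the bottom interface goes from n = 2.254 toward n = 2.05: no phase shift.
The two reflections differ by half a wavelength.
With one net inversion, destructive interference in reflection requires 2 n t = m λ.
λ = 2 n t / m. The longest wavelength is m = 1: λ = 2 × 2.254 × 160 / 1.00 = 721 nm.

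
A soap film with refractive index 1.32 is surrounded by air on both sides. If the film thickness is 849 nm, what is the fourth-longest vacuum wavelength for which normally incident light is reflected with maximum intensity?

640 nm

Top surface (1.0 → 1.32): reflection off a higher-index medium gives a half-wave phase shift.
Bottom surface (1.32 → 1.0): reflection off a lower-index medium gives no phase shift.
Exactly one π shift → a net half-wave offset.
For maximum reflection here: 2 n t = (m + ½) λ.
λ = 2 n t / (m + ½). The fourth-longest wavelength is m = 3: λ = 2 × 1.32 × 849 / 3.50 = 640 nm.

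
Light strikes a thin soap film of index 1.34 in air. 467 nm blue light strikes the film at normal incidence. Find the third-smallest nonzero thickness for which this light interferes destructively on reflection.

523 nm

Top surface (1.0 → 1.34): reflection off a higher-index medium gives a half-wave phase shift.
At the lower boundary (n = 1.34 to n = 1.0) the reflected ray undergoes no phase shift.
Net: one phase inversion between the two reflected rays.
With one net inversion, destructive interference in reflection requires 2 n t = m λ.
The third-smallest nonzero thickness corresponds to m = 3: t = m λ / (2 n) = 3.00 × 467 / (2 × 1.34) = 523 nm.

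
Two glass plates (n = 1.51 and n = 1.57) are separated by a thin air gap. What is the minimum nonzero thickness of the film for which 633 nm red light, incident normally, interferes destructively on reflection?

317 nm

At the upper boundary (n = 1.51 to n = 1.0) the reflected ray undergoes no phase shift.
Bottom surface (1.0 → 1.57): reflection off a higher-index medium gives a half-wave phase shift.
Net: one phase inversion between the two reflected rays.
So the condition for destructive reflection is 2 n t = m λ.
Minimum nonzero at m = 1: t = λ / (2 n) = 633 / (2 × 1.0) = 317 nm.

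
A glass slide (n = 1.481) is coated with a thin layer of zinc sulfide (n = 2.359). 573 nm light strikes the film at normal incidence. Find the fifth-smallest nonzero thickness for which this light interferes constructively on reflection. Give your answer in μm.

Ray reflecting at the top interface goes from n = 1.0 toward n = 2.359: a half-wave phase shift.
Ray reflecting at the bottom interface goes from n = 2.359 toward n = 1.481: no phase shift.
Net: one phase inversion between the two reflected rays.
With one net inversion, constructive interference in reflection requires 2 n t = (m + ½) λ.
The fifth-smallest nonzero thickness corresponds to m = 4: t = (m + ½) λ / (2 n) = 4.50 × 573 / (2 × 2.359) = 547 nm.

0.547 μm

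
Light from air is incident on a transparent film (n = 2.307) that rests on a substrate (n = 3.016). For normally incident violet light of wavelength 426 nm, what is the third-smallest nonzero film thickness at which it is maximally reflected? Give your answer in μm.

0.277 μm

Ray reflecting at the top interface goes from n = 1.0 toward n = 2.307: a half-wave phase shift.
Ray reflecting at the bottom interface goes from n = 2.307 toward n = 3.016: a half-wave phase shift.
Net: no relative phase inversion (both shifts match).
So the condition for constructive reflection is 2 n t = m λ.
The third-smallest nonzero thickness corresponds to m = 3: t = m λ / (2 n) = 3.00 × 426 / (2 × 2.307) = 277 nm.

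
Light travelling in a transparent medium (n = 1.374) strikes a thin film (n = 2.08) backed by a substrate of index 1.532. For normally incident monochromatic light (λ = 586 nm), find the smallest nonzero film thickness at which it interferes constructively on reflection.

Ray reflecting at the top interface goes from n = 1.374 toward n = 2.08: a half-wave phase shift.
Bottom surface (2.08 → 1.532): reflection off a lower-index medium gives no phase shift.
The two reflections differ by half a wavelength.
For maximum reflection here: 2 n t = (m + ½) λ.
Minimum at m = 0: t = λ / (4 n) = 586 / (4 × 2.08) = 70.4 nm.

70.4 nm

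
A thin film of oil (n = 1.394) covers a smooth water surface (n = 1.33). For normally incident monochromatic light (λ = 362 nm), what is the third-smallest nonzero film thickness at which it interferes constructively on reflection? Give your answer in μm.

Ray reflecting at the top interface goes from n = 1.0 toward n = 1.394: a half-wave phase shift.
At the lower boundary (n = 1.394 to n = 1.33) the reflected ray undergoes no phase shift.
Net: one phase inversion between the two reflected rays.
For maximum reflection here: 2 n t = (m + ½) λ.
The third-smallest nonzero thickness corresponds to m = 2: t = (m + ½) λ / (2 n) = 2.50 × 362 / (2 × 1.394) = 325 nm.

0.325 μm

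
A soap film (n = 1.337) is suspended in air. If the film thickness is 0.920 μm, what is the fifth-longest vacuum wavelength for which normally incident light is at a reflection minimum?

Top surface (1.0 → 1.337): reflection off a higher-index medium gives a half-wave phase shift.
At the lower boundary (n = 1.337 to n = 1.0) the reflected ray undergoes no phase shift.
Exactly one π shift → a net half-wave offset.
For minimum reflection here: 2 n t = m λ.
λ = 2 n t / m. The fifth-longest wavelength is m = 5: λ = 2 × 1.337 × 920 / 5.00 = 492 nm.

492 nm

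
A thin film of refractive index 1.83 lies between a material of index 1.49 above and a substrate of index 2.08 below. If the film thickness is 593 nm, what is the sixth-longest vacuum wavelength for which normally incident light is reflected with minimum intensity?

Top surface (1.49 → 1.83): reflection off a higher-index medium gives a half-wave phase shift.
Ray reflecting at the bottom interface goes from n = 1.83 toward n = 2.08: a half-wave phase shift.
The two reflections carry the same phase change, so no net offset.
For minimum reflection here: 2 n t = (m + ½) λ.
λ = 2 n t / (m + ½). The sixth-longest wavelength is m = 5: λ = 2 × 1.83 × 593 / 5.50 = 395 nm.

395 nm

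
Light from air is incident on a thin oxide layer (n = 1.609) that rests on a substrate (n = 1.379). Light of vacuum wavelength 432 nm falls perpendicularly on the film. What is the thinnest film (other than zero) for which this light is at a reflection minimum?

134 nm

Ray reflecting at the top interface goes from n = 1.0 toward n = 1.609: a half-wave phase shift.
Ray reflecting at the bottom interface goes from n = 1.609 toward n = 1.379: no phase shift.
Net: one phase inversion between the two reflected rays.
For minimum reflection here: 2 n t = m λ.
Minimum nonzero at m = 1: t = λ / (2 n) = 432 / (2 × 1.609) = 134 nm.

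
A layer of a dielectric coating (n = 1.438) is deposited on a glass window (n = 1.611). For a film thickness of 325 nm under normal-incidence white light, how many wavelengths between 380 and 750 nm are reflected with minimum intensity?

1

Ray reflecting at the top interface goes from n = 1.0 toward n = 1.438: a half-wave phase shift.
Ray reflecting at the bottom interface goes from n = 1.438 toward n = 1.611: a half-wave phase shift.
The two reflections carry the same phase change, so no net offset.
So the condition for destructive reflection is 2 n t = (m + ½) λ.
λ = 2 n t / (m + ½) = 935 / (m + ½) nm.
m=0: 1869 nm (IR); m=1: 623 nm (visible); m=2: 374 nm (UV).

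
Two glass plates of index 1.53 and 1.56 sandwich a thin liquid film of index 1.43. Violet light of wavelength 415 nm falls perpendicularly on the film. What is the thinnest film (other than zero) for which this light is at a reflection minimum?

145 nm

Top surface (1.53 → 1.43): reflection off a lower-index medium gives no phase shift.
Bottom surface (1.43 → 1.56): reflection off a higher-index medium gives a half-wave phase shift.
Exactly one π shift → a net half-wave offset.
With one net inversion, destructive interference in reflection requires 2 n t = m λ.
Minimum nonzero at m = 1: t = λ / (2 n) = 415 / (2 × 1.43) = 145 nm.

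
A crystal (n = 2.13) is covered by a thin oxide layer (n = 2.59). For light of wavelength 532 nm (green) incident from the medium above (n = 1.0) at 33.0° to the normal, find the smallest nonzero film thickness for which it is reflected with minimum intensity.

At the upper boundary (n = 1.0 to n = 2.59) the reflected ray undergoes a half-wave phase shift.
At the lower boundary (n = 2.59 to n = 2.13) the reflected ray undergoes no phase shift.
The two reflections differ by half a wavelength.
For weak reflection here: 2 n t cos θ_r = m λ.
Snell's law: 1.0 sin 33.0° = 2.59 sin θ_r → sin θ_r = 0.210, cos θ_r = 0.978.
Minimum nonzero at m = 1: t = λ / (2 n cos θ_r) = 532 / (2 × 2.59 × 0.978) = 105 nm.

105 nm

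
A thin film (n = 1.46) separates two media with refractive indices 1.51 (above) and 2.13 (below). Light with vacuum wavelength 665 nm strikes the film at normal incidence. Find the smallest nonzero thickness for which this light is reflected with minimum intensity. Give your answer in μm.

At the upper boundary (n = 1.51 to n = 1.46) the reflected ray undergoes no phase shift.
Ray reflecting at the bottom interface goes from n = 1.46 toward n = 2.13: a half-wave phase shift.
The two reflections differ by half a wavelength.
For dark reflection here: 2 n t = m λ.
The smallest nonzero thickness corresponds to m = 1: t = m λ / (2 n) = 1.00 × 665 / (2 × 1.46) = 228 nm.

0.228 μm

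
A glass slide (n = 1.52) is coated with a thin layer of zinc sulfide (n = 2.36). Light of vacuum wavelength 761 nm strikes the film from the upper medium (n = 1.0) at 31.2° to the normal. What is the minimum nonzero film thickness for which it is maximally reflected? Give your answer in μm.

0.0826 μm

Ray reflecting at the top interface goes from n = 1.0 toward n = 2.36: a half-wave phase shift.
At the lower boundary (n = 2.36 to n = 1.52) the reflected ray undergoes no phase shift.
Exactly one π shift → a net half-wave offset.
For bright reflection here: 2 n t cos θ_r = (m + ½) λ.
Snell's law: 1.0 sin 31.2° = 2.36 sin θ_r → sin θ_r = 0.220, cos θ_r = 0.976.
Minimum at m = 0: t = λ / (4 n cos θ_r) = 761 / (4 × 2.36 × 0.976) = 82.6 nm.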